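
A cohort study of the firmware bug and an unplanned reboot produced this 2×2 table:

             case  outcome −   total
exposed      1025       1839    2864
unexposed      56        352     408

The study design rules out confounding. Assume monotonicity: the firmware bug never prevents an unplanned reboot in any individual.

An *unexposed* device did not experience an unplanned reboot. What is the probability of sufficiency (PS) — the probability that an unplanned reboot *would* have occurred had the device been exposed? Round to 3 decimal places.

p₁ = P(outcome | exposed) = 1025/2864 = 0.35789
p₀ = P(outcome | unexposed) = 56/408 = 0.13725
Under exogeneity and monotonicity, PS = (p₁ − p₀)/(1 − p₀).
PS = (0.35789 − 0.13725) / 0.86275 ≈ 0.2557

PS ≈ 0.256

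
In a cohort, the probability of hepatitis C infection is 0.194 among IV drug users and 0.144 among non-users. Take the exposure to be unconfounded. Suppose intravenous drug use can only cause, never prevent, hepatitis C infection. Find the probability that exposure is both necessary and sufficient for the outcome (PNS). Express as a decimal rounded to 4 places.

PNS ≈ 0.0500

Let p₁ = 0.194, p₀ = 0.144.
Under exogeneity and monotonicity, PNS = p₁ − p₀.
PNS = 0.194 − 0.144 = 0.05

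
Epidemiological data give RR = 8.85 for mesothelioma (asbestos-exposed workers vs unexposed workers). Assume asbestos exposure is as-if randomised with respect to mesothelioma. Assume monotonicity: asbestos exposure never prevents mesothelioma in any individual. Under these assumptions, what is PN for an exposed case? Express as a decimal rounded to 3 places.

PN ≈ 0.887

Under exogeneity and monotonicity, PN = (RR − 1) / RR = 1 − 1/RR.
PN = (8.85 − 1) / 8.85 = 7.85 / 8.85 ≈ 0.8870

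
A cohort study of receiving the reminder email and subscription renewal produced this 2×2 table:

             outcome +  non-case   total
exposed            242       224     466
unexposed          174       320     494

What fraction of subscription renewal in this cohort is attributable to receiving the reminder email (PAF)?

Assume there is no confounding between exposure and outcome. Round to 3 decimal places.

PAF ≈ 0.187

p₁ = P(outcome | exposed) = 242/466 = 0.51931
p₀ = P(outcome | unexposed) = 174/494 = 0.35223
Exposure prevalence π = 466/960 = 0.48542; overall risk P(Y=1) = 0.43333.
Under exogeneity, PAF = [P(Y=1) − p₀]/P(Y=1).
PAF = (0.43333 − 0.35223) / 0.43333 ≈ 0.1872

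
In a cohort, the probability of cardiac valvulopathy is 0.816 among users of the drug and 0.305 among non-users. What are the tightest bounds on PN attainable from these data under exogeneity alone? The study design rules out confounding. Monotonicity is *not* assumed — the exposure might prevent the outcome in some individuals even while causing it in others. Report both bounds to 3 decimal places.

0.626 ≤ PN ≤ 0.852

Let p₁ = 0.816, p₀ = 0.305.
Under exogeneity alone the bounds on PN are max{0,(p₁−p₀)/p₁} ≤ PN ≤ min{1,(1−p₀)/p₁}.
  lower = (p₁ − p₀)/p₁ = 0.511 / 0.816 ≈ 0.6262
  upper = min{1, (1 − p₀)/p₁} = 0.695 / 0.816 ≈ 0.8517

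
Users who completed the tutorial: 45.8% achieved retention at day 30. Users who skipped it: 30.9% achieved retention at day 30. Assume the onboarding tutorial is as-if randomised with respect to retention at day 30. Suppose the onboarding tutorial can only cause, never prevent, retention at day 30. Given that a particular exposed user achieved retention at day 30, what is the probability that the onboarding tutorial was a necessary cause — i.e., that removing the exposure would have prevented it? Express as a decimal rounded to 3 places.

p₁ = 0.458, p₀ = 0.309.
Under exogeneity and monotonicity, PN = (p₁ − p₀) / p₁.
PN = (0.458 − 0.309) / 0.458 = 0.149 / 0.458 ≈ 0.3253

PN ≈ 0.325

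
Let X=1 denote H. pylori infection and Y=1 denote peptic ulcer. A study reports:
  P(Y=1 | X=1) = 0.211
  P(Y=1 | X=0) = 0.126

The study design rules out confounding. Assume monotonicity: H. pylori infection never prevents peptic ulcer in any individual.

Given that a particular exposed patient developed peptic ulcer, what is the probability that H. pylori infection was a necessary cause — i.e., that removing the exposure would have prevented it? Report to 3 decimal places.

PN ≈ 0.403

Let p₁ = 0.211, p₀ = 0.126.
Under exogeneity and monotonicity, PN = (p₁ − p₀) / p₁.
PN = (0.211 − 0.126) / 0.211 = 0.085 / 0.211 ≈ 0.4028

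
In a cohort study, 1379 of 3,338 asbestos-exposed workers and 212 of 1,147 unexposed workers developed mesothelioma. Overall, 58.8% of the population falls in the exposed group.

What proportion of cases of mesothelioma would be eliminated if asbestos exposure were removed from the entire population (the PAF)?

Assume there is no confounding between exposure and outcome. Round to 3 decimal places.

PAF ≈ 0.421

p₁ = P(outcome | exposed) = 1379/3338 = 0.41312
p₀ = P(outcome | unexposed) = 212/1147 = 0.18483
Overall risk P(Y=1) = π·p₁ + (1−π)·p₀ = 0.588×0.41312 + 0.412×0.18483 = 0.31907.
Under exogeneity, PAF = [P(Y=1) − p₀] / P(Y=1).
PAF = (0.31907 − 0.18483) / 0.31907 ≈ 0.4207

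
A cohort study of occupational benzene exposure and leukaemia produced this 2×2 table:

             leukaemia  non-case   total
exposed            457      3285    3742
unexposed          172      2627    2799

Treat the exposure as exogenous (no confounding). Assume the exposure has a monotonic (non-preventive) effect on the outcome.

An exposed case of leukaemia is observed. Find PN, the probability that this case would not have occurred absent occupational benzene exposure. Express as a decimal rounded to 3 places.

PN ≈ 0.497

p₁ = P(outcome | exposed) = 457/3742 = 0.12213
p₀ = P(outcome | unexposed) = 172/2799 = 0.061451
Under exogeneity and monotonicity, PN = (p₁ − p₀) / p₁.
PN = (0.12213 − 0.061451) / 0.12213 = 0.060677 / 0.12213 ≈ 0.4968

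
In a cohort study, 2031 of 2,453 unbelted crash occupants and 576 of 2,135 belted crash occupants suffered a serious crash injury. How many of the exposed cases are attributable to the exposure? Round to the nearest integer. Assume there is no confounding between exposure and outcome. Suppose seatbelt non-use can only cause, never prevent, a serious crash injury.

p₁ = P(outcome | exposed) = 2031/2453 = 0.82797
p₀ = P(outcome | unexposed) = 576/2135 = 0.26979
PN = (p₁ − p₀)/p₁ = (0.82797 − 0.26979) / 0.82797 ≈ 0.67415.
Attributable cases ≈ PN × (exposed cases) = 0.67415 × 2031 ≈ 1369.21.

about 1369 cases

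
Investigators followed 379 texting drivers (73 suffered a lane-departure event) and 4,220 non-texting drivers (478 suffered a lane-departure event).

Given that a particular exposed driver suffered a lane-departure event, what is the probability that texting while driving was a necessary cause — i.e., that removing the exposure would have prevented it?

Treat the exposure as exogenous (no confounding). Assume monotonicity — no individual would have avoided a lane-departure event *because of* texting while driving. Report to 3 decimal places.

PN ≈ 0.412

p₁ = P(outcome | exposed) = 73/379 = 0.19261
p₀ = P(outcome | unexposed) = 478/4220 = 0.11327
Under exogeneity and monotonicity, PN = (p₁ − p₀) / p₁.
PN = (0.19261 − 0.11327) / 0.19261 = 0.079342 / 0.19261 ≈ 0.4119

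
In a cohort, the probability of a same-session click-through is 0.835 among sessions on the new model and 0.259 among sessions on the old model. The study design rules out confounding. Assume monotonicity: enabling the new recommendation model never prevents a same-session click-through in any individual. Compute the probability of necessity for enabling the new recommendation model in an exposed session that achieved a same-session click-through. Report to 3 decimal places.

Let p₁ = 0.835, p₀ = 0.259.
Under exogeneity and monotonicity, PN = (p₁ − p₀) / p₁.
PN = (0.835 − 0.259) / 0.835 = 0.576 / 0.835 ≈ 0.6898

PN ≈ 0.690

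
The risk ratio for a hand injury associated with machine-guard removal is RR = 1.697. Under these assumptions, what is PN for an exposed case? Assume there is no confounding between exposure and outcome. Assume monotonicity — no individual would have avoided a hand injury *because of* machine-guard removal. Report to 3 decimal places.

Under exogeneity and monotonicity, PN = (RR − 1) / RR = 1 − 1/RR.
PN = (1.697 − 1) / 1.697 = 0.697 / 1.697 ≈ 0.4107

PN ≈ 0.411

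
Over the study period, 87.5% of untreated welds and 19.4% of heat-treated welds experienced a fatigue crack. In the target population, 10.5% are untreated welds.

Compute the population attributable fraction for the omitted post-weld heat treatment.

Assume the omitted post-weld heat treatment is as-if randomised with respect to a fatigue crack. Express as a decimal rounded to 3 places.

p₁ = 0.875, p₀ = 0.194.
Overall risk P(Y=1) = π·p₁ + (1−π)·p₀ = 0.105×0.875 + 0.895×0.194 = 0.2655.
Under exogeneity, PAF = [P(Y=1) − p₀] / P(Y=1).
PAF = (0.2655 − 0.194) / 0.2655 ≈ 0.2693

PAF ≈ 0.269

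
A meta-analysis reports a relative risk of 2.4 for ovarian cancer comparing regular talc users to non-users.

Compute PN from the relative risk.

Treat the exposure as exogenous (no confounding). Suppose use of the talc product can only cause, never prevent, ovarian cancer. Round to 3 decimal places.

PN ≈ 0.583

Under exogeneity and monotonicity, PN = (RR − 1) / RR = 1 − 1/RR.
PN = (2.4 − 1) / 2.4 = 1.4 / 2.4 ≈ 0.5833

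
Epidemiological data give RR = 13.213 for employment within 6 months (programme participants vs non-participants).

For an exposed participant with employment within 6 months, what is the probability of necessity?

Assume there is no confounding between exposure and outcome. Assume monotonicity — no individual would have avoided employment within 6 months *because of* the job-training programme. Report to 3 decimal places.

Under exogeneity and monotonicity, PN = (RR − 1) / RR = 1 − 1/RR.
PN = (13.213 − 1) / 13.213 = 12.21 / 13.213 ≈ 0.9243

PN ≈ 0.924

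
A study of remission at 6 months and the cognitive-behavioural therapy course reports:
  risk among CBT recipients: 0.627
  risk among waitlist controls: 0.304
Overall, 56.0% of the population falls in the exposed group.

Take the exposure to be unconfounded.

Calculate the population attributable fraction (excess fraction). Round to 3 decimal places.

Let p₁ = 0.627, p₀ = 0.304.
Overall risk P(Y=1) = π·p₁ + (1−π)·p₀ = 0.56×0.627 + 0.44×0.304 = 0.48488.
Under exogeneity, PAF = [P(Y=1) − p₀] / P(Y=1).
PAF = (0.48488 − 0.304) / 0.48488 ≈ 0.3730

PAF ≈ 0.373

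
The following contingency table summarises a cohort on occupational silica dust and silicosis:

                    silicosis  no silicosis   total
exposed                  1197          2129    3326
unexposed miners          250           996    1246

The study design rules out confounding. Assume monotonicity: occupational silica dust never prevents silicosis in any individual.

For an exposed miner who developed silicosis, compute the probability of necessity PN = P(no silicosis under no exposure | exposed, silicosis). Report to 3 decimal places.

p₁ = P(outcome | exposed) = 1197/3326 = 0.35989
p₀ = P(outcome | unexposed) = 250/1246 = 0.20064
Under exogeneity and monotonicity, PN = (p₁ − p₀)/p₁.
PN = (0.35989 − 0.20064) / 0.35989 ≈ 0.4425

PN ≈ 0.442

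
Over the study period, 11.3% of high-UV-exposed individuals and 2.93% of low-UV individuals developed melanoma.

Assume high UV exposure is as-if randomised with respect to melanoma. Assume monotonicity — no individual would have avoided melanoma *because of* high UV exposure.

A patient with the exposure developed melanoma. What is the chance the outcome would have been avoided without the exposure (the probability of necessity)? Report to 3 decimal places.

PN ≈ 0.741

p₁ = 0.113, p₀ = 0.0293.
Under exogeneity and monotonicity, PN = (p₁ − p₀) / p₁.
PN = (0.113 − 0.0293) / 0.113 = 0.0837 / 0.113 ≈ 0.7407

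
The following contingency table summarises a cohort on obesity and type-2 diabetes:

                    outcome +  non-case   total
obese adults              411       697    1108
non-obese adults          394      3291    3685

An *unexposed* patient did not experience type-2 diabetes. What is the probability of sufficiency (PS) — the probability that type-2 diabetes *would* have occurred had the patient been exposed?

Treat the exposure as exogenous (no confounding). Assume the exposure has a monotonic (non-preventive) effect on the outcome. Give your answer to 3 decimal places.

p₁ = P(outcome | exposed) = 411/1108 = 0.37094
p₀ = P(outcome | unexposed) = 394/3685 = 0.10692
Under exogeneity and monotonicity, PS = (p₁ − p₀) / (1 − p₀).
PS = (0.37094 − 0.10692) / (1 − 0.10692) = 0.26402 / 0.89308 ≈ 0.2956

PS ≈ 0.296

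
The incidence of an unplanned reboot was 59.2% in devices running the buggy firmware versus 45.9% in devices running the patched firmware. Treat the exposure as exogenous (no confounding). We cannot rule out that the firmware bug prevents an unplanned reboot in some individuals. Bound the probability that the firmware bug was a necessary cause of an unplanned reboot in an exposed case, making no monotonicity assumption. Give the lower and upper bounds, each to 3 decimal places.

p₁ = 0.592, p₀ = 0.459.
Under exogeneity alone the bounds on PN are max{0,(p₁−p₀)/p₁} ≤ PN ≤ min{1,(1−p₀)/p₁}.
  lower = (p₁ − p₀)/p₁ = 0.133 / 0.592 ≈ 0.2247
  upper = min{1, (1 − p₀)/p₁} = 0.541 / 0.592 ≈ 0.9139

0.225 ≤ PN ≤ 0.914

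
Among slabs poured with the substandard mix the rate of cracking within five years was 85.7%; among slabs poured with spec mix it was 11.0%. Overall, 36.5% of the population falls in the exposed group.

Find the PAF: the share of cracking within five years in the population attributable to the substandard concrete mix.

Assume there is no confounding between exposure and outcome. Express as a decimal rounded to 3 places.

p₁ = 0.857, p₀ = 0.11.
Overall risk P(Y=1) = π·p₁ + (1−π)·p₀ = 0.365×0.857 + 0.635×0.11 = 0.38265.
Under exogeneity, PAF = [P(Y=1) − p₀] / P(Y=1).
PAF = (0.38265 − 0.11) / 0.38265 ≈ 0.7125

PAF ≈ 0.713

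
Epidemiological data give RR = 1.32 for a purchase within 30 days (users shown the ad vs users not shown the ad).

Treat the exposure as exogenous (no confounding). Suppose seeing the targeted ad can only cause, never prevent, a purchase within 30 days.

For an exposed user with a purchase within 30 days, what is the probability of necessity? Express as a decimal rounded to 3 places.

PN ≈ 0.242

Under exogeneity and monotonicity, PN = (RR − 1) / RR = 1 − 1/RR.
PN = (1.32 − 1) / 1.32 = 0.32 / 1.32 ≈ 0.2424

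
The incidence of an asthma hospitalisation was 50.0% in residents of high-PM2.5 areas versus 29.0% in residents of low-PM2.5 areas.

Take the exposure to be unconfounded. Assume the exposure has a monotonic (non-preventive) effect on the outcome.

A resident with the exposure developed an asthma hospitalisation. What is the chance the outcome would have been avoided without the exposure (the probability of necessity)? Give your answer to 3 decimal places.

PN ≈ 0.420

p₁ = 0.5, p₀ = 0.29.
Under exogeneity and monotonicity, PN = (p₁ − p₀) / p₁.
PN = (0.5 − 0.29) / 0.5 = 0.21 / 0.5 ≈ 0.4200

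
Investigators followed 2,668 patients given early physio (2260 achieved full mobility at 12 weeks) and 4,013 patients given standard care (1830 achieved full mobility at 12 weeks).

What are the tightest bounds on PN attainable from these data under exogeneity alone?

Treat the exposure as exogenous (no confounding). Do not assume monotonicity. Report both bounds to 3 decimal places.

p₁ = P(outcome | exposed) = 2260/2668 = 0.84708
p₀ = P(outcome | unexposed) = 1830/4013 = 0.45602
Under exogeneity alone the bounds on PN are max{0,(p₁−p₀)/p₁} ≤ PN ≤ min{1,(1−p₀)/p₁}.
  lower = (p₁ − p₀)/p₁ = 0.39106 / 0.84708 ≈ 0.4617
  upper = min{1, (1 − p₀)/p₁} = 0.54398 / 0.84708 ≈ 0.6422

0.462 ≤ PN ≤ 0.642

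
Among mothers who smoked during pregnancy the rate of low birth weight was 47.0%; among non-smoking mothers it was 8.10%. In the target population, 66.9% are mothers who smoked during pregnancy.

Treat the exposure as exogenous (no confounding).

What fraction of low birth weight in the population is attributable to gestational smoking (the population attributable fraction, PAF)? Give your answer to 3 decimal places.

PAF ≈ 0.763

p₁ = 0.47, p₀ = 0.081.
Overall risk P(Y=1) = π·p₁ + (1−π)·p₀ = 0.669×0.47 + 0.331×0.081 = 0.34124.
Under exogeneity, PAF = [P(Y=1) − p₀] / P(Y=1).
PAF = (0.34124 − 0.081) / 0.34124 ≈ 0.7626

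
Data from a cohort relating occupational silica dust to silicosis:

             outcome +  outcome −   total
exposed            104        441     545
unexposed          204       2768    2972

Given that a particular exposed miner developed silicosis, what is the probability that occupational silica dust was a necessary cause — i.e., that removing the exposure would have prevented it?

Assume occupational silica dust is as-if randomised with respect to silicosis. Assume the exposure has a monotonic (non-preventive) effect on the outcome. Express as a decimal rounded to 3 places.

p₁ = P(outcome | exposed) = 104/545 = 0.19083
p₀ = P(outcome | unexposed) = 204/2972 = 0.068641
Under exogeneity and monotonicity, PN = (p₁ − p₀)/p₁.
PN = (0.19083 − 0.068641) / 0.19083 ≈ 0.6403

PN ≈ 0.640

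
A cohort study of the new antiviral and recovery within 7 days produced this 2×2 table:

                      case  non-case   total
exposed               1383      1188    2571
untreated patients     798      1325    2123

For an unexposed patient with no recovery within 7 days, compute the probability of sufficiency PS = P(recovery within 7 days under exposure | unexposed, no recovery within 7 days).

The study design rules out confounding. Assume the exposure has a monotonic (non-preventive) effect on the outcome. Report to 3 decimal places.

PS ≈ 0.260

p₁ = P(outcome | exposed) = 1383/2571 = 0.53792
p₀ = P(outcome | unexposed) = 798/2123 = 0.37588
Under exogeneity and monotonicity, PS = (p₁ − p₀) / (1 − p₀).
PS = (0.53792 − 0.37588) / (1 − 0.37588) = 0.16204 / 0.62412 ≈ 0.2596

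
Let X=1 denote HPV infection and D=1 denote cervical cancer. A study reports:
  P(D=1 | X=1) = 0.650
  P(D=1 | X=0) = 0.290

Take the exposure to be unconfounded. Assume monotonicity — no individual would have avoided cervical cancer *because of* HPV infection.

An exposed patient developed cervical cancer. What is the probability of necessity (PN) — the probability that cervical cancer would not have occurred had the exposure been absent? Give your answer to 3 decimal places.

PN ≈ 0.554

Let p₁ = 0.65, p₀ = 0.29.
Under exogeneity and monotonicity, PN = (p₁ − p₀) / p₁.
PN = (0.65 − 0.29) / 0.65 = 0.36 / 0.65 ≈ 0.5538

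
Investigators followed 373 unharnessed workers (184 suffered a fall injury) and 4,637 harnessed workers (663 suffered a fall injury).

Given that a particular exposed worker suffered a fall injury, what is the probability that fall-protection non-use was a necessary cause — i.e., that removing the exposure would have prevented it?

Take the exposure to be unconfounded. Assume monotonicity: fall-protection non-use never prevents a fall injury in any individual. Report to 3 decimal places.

PN ≈ 0.710

p₁ = P(outcome | exposed) = 184/373 = 0.4933
p₀ = P(outcome | unexposed) = 663/4637 = 0.14298
Under exogeneity and monotonicity, PN = (p₁ − p₀) / p₁.
PN = (0.4933 − 0.14298) / 0.4933 = 0.35032 / 0.4933 ≈ 0.7102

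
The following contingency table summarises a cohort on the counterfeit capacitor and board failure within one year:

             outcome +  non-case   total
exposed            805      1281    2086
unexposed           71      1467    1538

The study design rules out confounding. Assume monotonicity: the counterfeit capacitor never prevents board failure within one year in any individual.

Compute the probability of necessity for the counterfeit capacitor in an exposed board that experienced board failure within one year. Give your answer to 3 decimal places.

PN ≈ 0.880

p₁ = P(outcome | exposed) = 805/2086 = 0.38591
p₀ = P(outcome | unexposed) = 71/1538 = 0.046164
Under exogeneity and monotonicity, PN = (p₁ − p₀) / p₁.
PN = (0.38591 − 0.046164) / 0.38591 = 0.33974 / 0.38591 ≈ 0.8804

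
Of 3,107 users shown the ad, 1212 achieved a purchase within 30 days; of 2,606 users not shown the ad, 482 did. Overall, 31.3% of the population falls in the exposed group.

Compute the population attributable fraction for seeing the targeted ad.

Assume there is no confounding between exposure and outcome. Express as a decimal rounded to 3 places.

p₁ = P(outcome | exposed) = 1212/3107 = 0.39009
p₀ = P(outcome | unexposed) = 482/2606 = 0.18496
Overall risk P(Y=1) = π·p₁ + (1−π)·p₀ = 0.313×0.39009 + 0.687×0.18496 = 0.24916.
Under exogeneity, PAF = [P(Y=1) − p₀] / P(Y=1).
PAF = (0.24916 − 0.18496) / 0.24916 ≈ 0.2577

PAF ≈ 0.258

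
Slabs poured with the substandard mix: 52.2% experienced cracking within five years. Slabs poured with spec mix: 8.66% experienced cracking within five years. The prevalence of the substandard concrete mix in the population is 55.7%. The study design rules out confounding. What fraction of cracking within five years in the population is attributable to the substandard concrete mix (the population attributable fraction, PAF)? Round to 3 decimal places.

PAF ≈ 0.737

p₁ = 0.522, p₀ = 0.0866.
Overall risk P(Y=1) = π·p₁ + (1−π)·p₀ = 0.557×0.522 + 0.443×0.0866 = 0.32912.
Under exogeneity, PAF = [P(Y=1) − p₀] / P(Y=1).
PAF = (0.32912 − 0.0866) / 0.32912 ≈ 0.7369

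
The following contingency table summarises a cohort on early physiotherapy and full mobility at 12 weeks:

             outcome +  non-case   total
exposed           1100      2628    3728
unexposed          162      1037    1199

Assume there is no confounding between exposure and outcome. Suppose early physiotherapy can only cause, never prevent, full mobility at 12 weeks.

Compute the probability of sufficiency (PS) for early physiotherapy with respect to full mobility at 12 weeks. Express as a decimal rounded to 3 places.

p₁ = P(outcome | exposed) = 1100/3728 = 0.29506
p₀ = P(outcome | unexposed) = 162/1199 = 0.13511
Under exogeneity and monotonicity, PS = (p₁ − p₀) / (1 − p₀).
PS = (0.29506 − 0.13511) / (1 − 0.13511) = 0.15995 / 0.86489 ≈ 0.1849

PS ≈ 0.185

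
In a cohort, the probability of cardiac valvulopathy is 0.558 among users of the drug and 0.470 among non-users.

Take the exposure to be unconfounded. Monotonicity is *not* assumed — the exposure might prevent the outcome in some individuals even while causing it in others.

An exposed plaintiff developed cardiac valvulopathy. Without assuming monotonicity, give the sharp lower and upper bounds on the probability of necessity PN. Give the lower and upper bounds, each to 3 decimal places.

Let p₁ = 0.558, p₀ = 0.47.
Under exogeneity alone the bounds on PN are max{0,(p₁−p₀)/p₁} ≤ PN ≤ min{1,(1−p₀)/p₁}.
  lower = (p₁ − p₀)/p₁ = 0.088 / 0.558 ≈ 0.1577
  upper = min{1, (1 − p₀)/p₁} = 0.53 / 0.558 ≈ 0.9498

0.158 ≤ PN ≤ 0.950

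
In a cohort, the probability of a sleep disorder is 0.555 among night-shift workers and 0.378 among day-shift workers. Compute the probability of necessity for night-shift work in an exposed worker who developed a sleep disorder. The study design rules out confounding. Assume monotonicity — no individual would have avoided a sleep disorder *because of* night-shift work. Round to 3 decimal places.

PN ≈ 0.319

Let p₁ = 0.555, p₀ = 0.378.
Under exogeneity and monotonicity, PN = (p₁ − p₀) / p₁.
PN = (0.555 − 0.378) / 0.555 = 0.177 / 0.555 ≈ 0.3189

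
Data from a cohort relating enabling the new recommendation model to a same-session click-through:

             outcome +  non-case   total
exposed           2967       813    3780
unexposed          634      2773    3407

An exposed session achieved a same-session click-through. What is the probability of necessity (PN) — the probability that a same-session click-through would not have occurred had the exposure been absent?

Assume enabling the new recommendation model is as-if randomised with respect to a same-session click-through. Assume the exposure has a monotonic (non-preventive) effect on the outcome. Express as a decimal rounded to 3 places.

p₁ = P(outcome | exposed) = 2967/3780 = 0.78492
p₀ = P(outcome | unexposed) = 634/3407 = 0.18609
Under exogeneity and monotonicity, PN = (p₁ − p₀) / p₁.
PN = (0.78492 − 0.18609) / 0.78492 = 0.59883 / 0.78492 ≈ 0.7629

PN ≈ 0.763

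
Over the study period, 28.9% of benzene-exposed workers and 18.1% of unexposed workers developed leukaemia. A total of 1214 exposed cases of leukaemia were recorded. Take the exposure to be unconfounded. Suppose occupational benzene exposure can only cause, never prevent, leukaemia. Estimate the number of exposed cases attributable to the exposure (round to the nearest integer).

p₁ = 0.289, p₀ = 0.181.
PN = (p₁ − p₀)/p₁ = (0.289 − 0.181) / 0.289 ≈ 0.37370.
Attributable cases ≈ PN × (exposed cases) = 0.37370 × 1214 ≈ 453.67.

about 454 cases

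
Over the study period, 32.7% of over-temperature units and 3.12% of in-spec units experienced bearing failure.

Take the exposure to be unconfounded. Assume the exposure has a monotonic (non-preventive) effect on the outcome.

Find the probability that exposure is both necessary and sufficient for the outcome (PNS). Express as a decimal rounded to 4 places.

PNS ≈ 0.2958

p₁ = 0.327, p₀ = 0.0312.
Under exogeneity and monotonicity, PNS = p₁ − p₀.
PNS = 0.327 − 0.0312 = 0.2958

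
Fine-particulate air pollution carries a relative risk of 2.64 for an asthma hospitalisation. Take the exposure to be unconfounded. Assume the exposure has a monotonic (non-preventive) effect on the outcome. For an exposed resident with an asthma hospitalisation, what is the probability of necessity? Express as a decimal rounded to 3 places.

PN ≈ 0.621

Under exogeneity and monotonicity, PN = (RR − 1) / RR = 1 − 1/RR.
PN = (2.64 − 1) / 2.64 = 1.64 / 2.64 ≈ 0.6212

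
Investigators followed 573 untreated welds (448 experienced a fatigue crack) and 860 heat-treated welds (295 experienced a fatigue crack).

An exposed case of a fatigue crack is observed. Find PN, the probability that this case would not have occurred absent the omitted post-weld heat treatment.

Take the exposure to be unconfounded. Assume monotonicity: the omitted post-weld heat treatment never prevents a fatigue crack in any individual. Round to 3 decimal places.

PN ≈ 0.561

p₁ = P(outcome | exposed) = 448/573 = 0.78185
p₀ = P(outcome | unexposed) = 295/860 = 0.34302
Under exogeneity and monotonicity, PN = (p₁ − p₀) / p₁.
PN = (0.78185 − 0.34302) / 0.78185 = 0.43883 / 0.78185 ≈ 0.5613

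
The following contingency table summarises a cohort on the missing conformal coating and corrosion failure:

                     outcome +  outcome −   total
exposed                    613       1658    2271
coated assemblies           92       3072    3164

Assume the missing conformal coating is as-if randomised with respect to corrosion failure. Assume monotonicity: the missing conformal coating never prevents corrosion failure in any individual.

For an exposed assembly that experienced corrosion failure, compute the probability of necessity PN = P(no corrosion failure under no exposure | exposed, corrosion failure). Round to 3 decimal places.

PN ≈ 0.892

p₁ = P(outcome | exposed) = 613/2271 = 0.26993
p₀ = P(outcome | unexposed) = 92/3164 = 0.029077
Under exogeneity and monotonicity, PN = (p₁ − p₀)/p₁.
PN = (0.26993 − 0.029077) / 0.26993 ≈ 0.8923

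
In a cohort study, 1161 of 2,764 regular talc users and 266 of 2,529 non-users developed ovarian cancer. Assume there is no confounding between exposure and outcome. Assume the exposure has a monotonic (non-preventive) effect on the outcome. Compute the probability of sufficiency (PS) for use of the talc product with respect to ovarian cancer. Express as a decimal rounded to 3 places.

PS ≈ 0.352

p₁ = P(outcome | exposed) = 1161/2764 = 0.42004
p₀ = P(outcome | unexposed) = 266/2529 = 0.10518
Under exogeneity and monotonicity, PS = (p₁ − p₀) / (1 − p₀).
PS = (0.42004 − 0.10518) / (1 − 0.10518) = 0.31486 / 0.89482 ≈ 0.3519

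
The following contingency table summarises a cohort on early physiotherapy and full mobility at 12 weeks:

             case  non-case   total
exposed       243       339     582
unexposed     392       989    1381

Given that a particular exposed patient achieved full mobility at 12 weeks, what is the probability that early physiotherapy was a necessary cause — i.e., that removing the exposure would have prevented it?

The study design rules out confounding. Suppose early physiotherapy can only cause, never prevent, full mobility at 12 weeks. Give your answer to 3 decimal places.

p₁ = P(outcome | exposed) = 243/582 = 0.41753
p₀ = P(outcome | unexposed) = 392/1381 = 0.28385
Under exogeneity and monotonicity, PN = (p₁ − p₀)/p₁.
PN = (0.41753 − 0.28385) / 0.41753 ≈ 0.3202

PN ≈ 0.320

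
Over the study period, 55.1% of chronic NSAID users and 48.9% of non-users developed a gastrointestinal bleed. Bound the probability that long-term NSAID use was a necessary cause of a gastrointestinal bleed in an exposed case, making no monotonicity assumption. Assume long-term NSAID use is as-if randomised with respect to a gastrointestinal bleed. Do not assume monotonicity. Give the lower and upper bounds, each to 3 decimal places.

p₁ = 0.551, p₀ = 0.489.
Under exogeneity alone the bounds on PN are max{0,(p₁−p₀)/p₁} ≤ PN ≤ min{1,(1−p₀)/p₁}.
  lower = (p₁ − p₀)/p₁ = 0.062 / 0.551 ≈ 0.1125
  upper = min{1, (1 − p₀)/p₁} = 0.511 / 0.551 ≈ 0.9274

0.113 ≤ PN ≤ 0.927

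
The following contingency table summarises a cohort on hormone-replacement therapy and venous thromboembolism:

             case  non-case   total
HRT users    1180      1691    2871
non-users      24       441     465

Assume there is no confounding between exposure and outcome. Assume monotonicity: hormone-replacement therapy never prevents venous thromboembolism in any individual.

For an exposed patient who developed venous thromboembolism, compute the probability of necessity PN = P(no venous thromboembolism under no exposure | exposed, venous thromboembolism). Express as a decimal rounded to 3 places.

PN ≈ 0.874

p₁ = P(outcome | exposed) = 1180/2871 = 0.41101
p₀ = P(outcome | unexposed) = 24/465 = 0.051613
Under exogeneity and monotonicity, PN = (p₁ − p₀)/p₁.
PN = (0.41101 − 0.051613) / 0.41101 ≈ 0.8744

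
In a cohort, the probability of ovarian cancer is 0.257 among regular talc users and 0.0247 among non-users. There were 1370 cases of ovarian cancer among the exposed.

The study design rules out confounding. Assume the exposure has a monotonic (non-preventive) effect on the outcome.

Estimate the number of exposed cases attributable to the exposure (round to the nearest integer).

about 1238 cases

Let p₁ = 0.257, p₀ = 0.0247.
PN = (p₁ − p₀)/p₁ = (0.257 − 0.0247) / 0.257 ≈ 0.90389.
Attributable cases ≈ PN × (exposed cases) = 0.90389 × 1370 ≈ 1238.33.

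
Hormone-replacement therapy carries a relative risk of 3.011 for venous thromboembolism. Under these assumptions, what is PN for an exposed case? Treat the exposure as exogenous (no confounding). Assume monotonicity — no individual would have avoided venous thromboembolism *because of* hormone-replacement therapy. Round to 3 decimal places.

PN ≈ 0.668

Under exogeneity and monotonicity, PN = (RR − 1) / RR = 1 − 1/RR.
PN = (3.011 − 1) / 3.011 = 2.011 / 3.011 ≈ 0.6679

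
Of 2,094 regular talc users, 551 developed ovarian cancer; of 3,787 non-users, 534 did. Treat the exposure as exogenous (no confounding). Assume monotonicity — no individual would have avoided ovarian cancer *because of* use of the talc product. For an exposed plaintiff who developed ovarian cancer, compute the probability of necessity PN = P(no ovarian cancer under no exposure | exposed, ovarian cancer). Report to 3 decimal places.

p₁ = P(outcome | exposed) = 551/2094 = 0.26313
p₀ = P(outcome | unexposed) = 534/3787 = 0.14101
Under exogeneity and monotonicity, PN = (p₁ − p₀) / p₁.
PN = (0.26313 − 0.14101) / 0.26313 = 0.12212 / 0.26313 ≈ 0.4641

PN ≈ 0.464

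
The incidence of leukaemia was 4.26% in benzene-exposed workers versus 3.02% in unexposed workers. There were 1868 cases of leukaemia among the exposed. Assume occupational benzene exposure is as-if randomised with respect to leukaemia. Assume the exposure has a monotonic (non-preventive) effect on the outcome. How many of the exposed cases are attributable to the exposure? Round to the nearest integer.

p₁ = 0.0426, p₀ = 0.0302.
PN = (p₁ − p₀)/p₁ = (0.0426 − 0.0302) / 0.0426 ≈ 0.29108.
Attributable cases ≈ PN × (exposed cases) = 0.29108 × 1868 ≈ 543.74.

about 544 cases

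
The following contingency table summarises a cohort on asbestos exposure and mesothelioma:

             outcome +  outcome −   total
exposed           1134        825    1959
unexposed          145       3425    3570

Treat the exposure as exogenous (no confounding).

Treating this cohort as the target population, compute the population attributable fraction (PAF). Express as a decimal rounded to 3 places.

PAF ≈ 0.824

p₁ = P(outcome | exposed) = 1134/1959 = 0.57887
p₀ = P(outcome | unexposed) = 145/3570 = 0.040616
Exposure prevalence π = 1959/5529 = 0.35431; overall risk P(Y=1) = 0.23133.
Under exogeneity, PAF = [P(Y=1) − p₀]/P(Y=1).
PAF = (0.23133 − 0.040616) / 0.23133 ≈ 0.8244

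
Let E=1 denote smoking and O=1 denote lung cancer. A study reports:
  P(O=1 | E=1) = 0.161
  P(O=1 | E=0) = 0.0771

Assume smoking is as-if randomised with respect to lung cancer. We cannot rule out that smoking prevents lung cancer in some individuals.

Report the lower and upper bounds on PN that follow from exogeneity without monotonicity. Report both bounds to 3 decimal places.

Let p₁ = 0.161, p₀ = 0.0771.
Under exogeneity alone the bounds on PN are max{0,(p₁−p₀)/p₁} ≤ PN ≤ min{1,(1−p₀)/p₁}.
  lower = (p₁ − p₀)/p₁ = 0.0839 / 0.161 ≈ 0.5211
  upper = min{1, (1 − p₀)/p₁} = 0.9229 / 0.161 ≈ 5.7323 → capped at 1

0.521 ≤ PN ≤ 1.000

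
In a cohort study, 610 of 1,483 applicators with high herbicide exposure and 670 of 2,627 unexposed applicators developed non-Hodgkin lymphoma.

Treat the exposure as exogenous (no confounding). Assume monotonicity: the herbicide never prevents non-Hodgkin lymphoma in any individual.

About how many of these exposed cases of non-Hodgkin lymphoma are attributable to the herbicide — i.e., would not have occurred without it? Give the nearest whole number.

p₁ = P(outcome | exposed) = 610/1483 = 0.41133
p₀ = P(outcome | unexposed) = 670/2627 = 0.25504
PN = (p₁ − p₀)/p₁ = (0.41133 − 0.25504) / 0.41133 ≈ 0.37995.
Attributable cases ≈ PN × (exposed cases) = 0.37995 × 610 ≈ 231.77.

about 232 cases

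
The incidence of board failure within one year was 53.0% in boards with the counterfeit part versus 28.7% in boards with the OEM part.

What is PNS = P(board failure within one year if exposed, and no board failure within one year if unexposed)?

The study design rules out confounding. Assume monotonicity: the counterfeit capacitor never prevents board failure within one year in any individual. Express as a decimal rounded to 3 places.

p₁ = 0.53, p₀ = 0.287.
Under exogeneity and monotonicity, PNS = p₁ − p₀.
PNS = 0.53 − 0.287 = 0.243

PNS ≈ 0.243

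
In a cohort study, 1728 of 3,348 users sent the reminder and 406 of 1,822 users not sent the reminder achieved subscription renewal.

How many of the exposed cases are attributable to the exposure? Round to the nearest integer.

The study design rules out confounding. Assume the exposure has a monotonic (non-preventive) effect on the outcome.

about 982 cases

p₁ = P(outcome | exposed) = 1728/3348 = 0.51613
p₀ = P(outcome | unexposed) = 406/1822 = 0.22283
PN = (p₁ − p₀)/p₁ = (0.51613 − 0.22283) / 0.51613 ≈ 0.56826.
Attributable cases ≈ PN × (exposed cases) = 0.56826 × 1728 ≈ 981.96.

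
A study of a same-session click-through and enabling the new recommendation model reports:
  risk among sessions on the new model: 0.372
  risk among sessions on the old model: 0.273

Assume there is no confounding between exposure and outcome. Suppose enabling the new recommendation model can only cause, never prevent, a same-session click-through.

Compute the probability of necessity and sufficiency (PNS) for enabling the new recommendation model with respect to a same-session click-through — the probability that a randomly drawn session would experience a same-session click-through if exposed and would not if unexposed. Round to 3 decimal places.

Let p₁ = 0.372, p₀ = 0.273.
Under exogeneity and monotonicity, PNS = p₁ − p₀.
PNS = 0.372 − 0.273 = 0.099

PNS ≈ 0.099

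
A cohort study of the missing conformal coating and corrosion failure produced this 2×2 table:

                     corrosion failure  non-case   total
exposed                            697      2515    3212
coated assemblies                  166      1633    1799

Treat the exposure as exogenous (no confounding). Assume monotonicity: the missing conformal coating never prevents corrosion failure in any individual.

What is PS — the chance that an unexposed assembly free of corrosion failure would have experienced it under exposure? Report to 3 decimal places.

PS ≈ 0.137

p₁ = P(outcome | exposed) = 697/3212 = 0.217
p₀ = P(outcome | unexposed) = 166/1799 = 0.092273
Under exogeneity and monotonicity, PS = (p₁ − p₀) / (1 − p₀).
PS = (0.217 − 0.092273) / (1 − 0.092273) = 0.12473 / 0.90773 ≈ 0.1374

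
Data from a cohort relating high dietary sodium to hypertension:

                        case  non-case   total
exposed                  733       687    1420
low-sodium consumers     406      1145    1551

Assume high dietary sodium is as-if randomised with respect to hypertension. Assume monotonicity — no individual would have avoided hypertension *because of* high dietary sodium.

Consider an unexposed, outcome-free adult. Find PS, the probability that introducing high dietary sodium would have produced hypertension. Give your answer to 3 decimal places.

PS ≈ 0.345

p₁ = P(outcome | exposed) = 733/1420 = 0.5162
p₀ = P(outcome | unexposed) = 406/1551 = 0.26177
Under exogeneity and monotonicity, PS = (p₁ − p₀) / (1 − p₀).
PS = (0.5162 − 0.26177) / (1 − 0.26177) = 0.25443 / 0.73823 ≈ 0.3446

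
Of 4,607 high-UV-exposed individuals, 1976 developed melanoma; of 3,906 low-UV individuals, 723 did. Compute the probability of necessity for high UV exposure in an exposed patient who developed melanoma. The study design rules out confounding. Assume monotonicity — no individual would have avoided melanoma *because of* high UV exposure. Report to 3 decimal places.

PN ≈ 0.568

p₁ = P(outcome | exposed) = 1976/4607 = 0.42891
p₀ = P(outcome | unexposed) = 723/3906 = 0.1851
Under exogeneity and monotonicity, PN = (p₁ − p₀) / p₁.
PN = (0.42891 − 0.1851) / 0.42891 = 0.24381 / 0.42891 ≈ 0.5684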